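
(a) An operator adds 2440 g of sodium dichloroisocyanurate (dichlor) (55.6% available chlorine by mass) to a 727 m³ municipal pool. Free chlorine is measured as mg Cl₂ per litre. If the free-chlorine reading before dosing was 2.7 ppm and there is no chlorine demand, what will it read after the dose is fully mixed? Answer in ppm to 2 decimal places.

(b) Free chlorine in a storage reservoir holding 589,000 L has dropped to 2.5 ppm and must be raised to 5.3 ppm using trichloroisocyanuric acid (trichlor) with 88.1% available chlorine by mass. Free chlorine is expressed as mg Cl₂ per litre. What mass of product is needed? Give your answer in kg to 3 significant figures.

(a) 4.57 ppm; (b) 1.87 kg

(a) Volume: 727 m³ = 727,000 L.
(a) Available chlorine delivered: 2440 g × 0.556 = 1357 g as Cl₂.
(a) Concentration rise: 1357 g / 727,000 L = 1.866 mg/L = 1.87 ppm.
(a) Final FC: 2.7 + 1.87 = 4.57 ppm.

(b) Chlorine deficit: 5.3 − 2.5 = 2.8 ppm = 2.8 mg/L as Cl₂.
(b) Cl₂ equivalent needed: 2.8 mg/L × 589,000 L = 1,649,000 mg = 1649 g.
(b) Product at 88.1% available chlorine: 1649 / 0.881 = 1872 g.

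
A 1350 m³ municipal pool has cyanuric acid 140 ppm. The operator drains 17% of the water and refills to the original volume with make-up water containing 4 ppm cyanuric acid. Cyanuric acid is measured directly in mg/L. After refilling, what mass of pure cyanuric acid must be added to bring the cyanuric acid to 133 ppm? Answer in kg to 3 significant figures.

21.8 kg

Volume: 1350 m³ = 1,350,000 L.
After draining 17% and refilling: 140 × 0.83 + 4 × 0.17 = 116.88 ppm.
Deficit to target: 133 − 116.88 = 16.12 mg/L.
Mass: 16.12 mg/L × 1,350,000 L = 21,760 g cyanuric acid.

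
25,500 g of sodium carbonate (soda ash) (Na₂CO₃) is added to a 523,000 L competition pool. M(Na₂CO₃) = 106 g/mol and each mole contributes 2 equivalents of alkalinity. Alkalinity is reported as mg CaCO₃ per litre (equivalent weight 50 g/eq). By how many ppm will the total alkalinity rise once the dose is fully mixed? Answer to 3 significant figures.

Moles of Na₂CO₃: 25,500 g ÷ 106 g/mol = 240.6 mol → 481.1 eq of alkalinity.
As CaCO₃: 481.1 eq × 50 g/eq = 24,060 g.
Rise: 24,060 g / 523,000 L × 1000 = 46 mg/L.

46.0 ppm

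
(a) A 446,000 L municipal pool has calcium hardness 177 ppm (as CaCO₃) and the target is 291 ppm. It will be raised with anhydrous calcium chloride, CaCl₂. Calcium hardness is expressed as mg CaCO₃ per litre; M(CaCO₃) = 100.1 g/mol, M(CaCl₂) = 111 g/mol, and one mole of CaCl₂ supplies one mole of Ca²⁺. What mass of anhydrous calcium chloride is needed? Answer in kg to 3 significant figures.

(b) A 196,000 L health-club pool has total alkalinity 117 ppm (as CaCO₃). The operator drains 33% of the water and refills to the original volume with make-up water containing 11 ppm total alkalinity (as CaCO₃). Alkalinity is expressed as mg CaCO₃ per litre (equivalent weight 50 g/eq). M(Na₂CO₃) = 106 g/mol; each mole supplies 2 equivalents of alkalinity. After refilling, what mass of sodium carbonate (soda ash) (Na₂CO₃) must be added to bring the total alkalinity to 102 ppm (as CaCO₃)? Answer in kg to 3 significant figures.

(a) Hardness to add: (291 − 177) = 114 mg/L as CaCO₃ × 446,000 L = 50,840 g as CaCO₃.
(a) Moles of Ca²⁺ (1 mol Ca²⁺ ≡ 1 mol CaCO₃): 50,840 / 100.1 g/mol = 507.9 mol.
(a) Mass of CaCl₂: 507.9 × 111 = 56,380 g.

(b) After draining 33% and refilling: 117 × 0.67 + 11 × 0.33 = 82.02 ppm.
(b) Deficit to target: 102 − 82.02 = 19.98 mg/L.
(b) As CaCO₃: 19.98 mg/L × 196,000 L = 3916 g; ÷ 50 g/eq ÷ 2 = 39.16 mol Na₂CO₃.
(b) Mass: 39.16 × 106 = 4151 g.

(a) 56.4 kg; (b) 4.15 kg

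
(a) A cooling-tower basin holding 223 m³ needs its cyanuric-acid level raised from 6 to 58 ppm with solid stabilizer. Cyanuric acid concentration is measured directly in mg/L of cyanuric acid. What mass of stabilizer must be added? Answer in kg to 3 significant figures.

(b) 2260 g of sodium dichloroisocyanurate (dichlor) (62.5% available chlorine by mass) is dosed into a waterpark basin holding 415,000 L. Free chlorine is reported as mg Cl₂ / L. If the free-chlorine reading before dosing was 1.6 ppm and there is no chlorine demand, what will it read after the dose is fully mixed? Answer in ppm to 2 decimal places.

(a) Volume: 223 m³ = 223,000 L.
(a) CYA to add: (58 − 6) = 52 mg/L × 223,000 L = 11,600 g cyanuric acid.

(b) Available chlorine delivered: 2260 g × 0.625 = 1412 g as Cl₂.
(b) Concentration rise: 1412 g / 415,000 L = 3.404 mg/L = 3.40 ppm.
(b) Final FC: 1.6 + 3.40 = 5.00 ppm.

(a) 11.6 kg; (b) 5.00 ppm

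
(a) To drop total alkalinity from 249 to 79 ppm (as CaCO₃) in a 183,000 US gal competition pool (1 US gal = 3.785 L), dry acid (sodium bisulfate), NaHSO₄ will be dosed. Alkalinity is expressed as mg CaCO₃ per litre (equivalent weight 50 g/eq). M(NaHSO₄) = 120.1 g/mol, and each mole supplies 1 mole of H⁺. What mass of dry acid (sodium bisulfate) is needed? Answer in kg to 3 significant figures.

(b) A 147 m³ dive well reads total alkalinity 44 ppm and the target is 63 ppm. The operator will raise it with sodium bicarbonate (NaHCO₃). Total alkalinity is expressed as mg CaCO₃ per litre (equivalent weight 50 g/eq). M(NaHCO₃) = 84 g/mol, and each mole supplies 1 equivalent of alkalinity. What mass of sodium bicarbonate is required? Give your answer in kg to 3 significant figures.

(a) 283 kg; (b) 4.69 kg

(a) Volume: 183,000 US gal × 3.785 L/gal = 692,655 L.
(a) Alkalinity to neutralize: (249 − 79) = 170 mg/L as CaCO₃ × 692,655 L = 117,800 g as CaCO₃.
(a) Equivalents of H⁺ required: 117,800 ÷ 50 g/eq = 2355 eq = 2355 mol NaHSO₄.
(a) Mass of NaHSO₄: 2355 × 120.1 = 282,800 g.

(b) Volume: 147 m³ = 147,000 L.
(b) Alkalinity to add: (63 − 44) = 19 mg/L as CaCO₃ × 147,000 L = 2793 g as CaCO₃.
(b) Equivalents: 2793 g ÷ 50 g/eq = 55.86 eq.
(b) NaHCO₃ supplies 1 eq per mole → 55.86 mol.
(b) Mass: 55.86 mol × 84 g/mol = 4692 g.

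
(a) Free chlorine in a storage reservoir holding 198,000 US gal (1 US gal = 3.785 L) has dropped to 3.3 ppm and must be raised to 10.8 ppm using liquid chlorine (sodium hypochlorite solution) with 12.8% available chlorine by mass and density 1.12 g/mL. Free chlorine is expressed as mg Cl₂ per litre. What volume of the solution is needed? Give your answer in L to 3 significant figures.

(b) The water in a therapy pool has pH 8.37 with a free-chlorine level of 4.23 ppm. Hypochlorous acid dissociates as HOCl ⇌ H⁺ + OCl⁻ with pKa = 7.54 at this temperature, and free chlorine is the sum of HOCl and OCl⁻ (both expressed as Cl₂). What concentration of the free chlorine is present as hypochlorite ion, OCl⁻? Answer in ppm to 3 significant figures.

(a) Volume: 198,000 US gal × 3.785 L/gal = 749,430 L.
(a) Chlorine deficit: 10.8 − 3.3 = 7.5 ppm = 7.5 mg/L as Cl₂.
(a) Cl₂ equivalent needed: 7.5 mg/L × 749,430 L = 5,621,000 mg = 5621 g.
(a) Product at 12.8% available chlorine: 5621 / 0.128 = 43,910 g.
(a) Volume at density 1.12 g/mL: 43,910 g ÷ 1.12 g/mL = 39,210 mL.

(b) [OCl⁻]/[HOCl] = 10^(pH − pKa) = 10^(8.37 − 7.54) = 10^0.83 = 6.761.
(b) Fraction as HOCl = 1 / (1 + 6.761) = 0.1289.
(b) OCl⁻ = (1 − 0.1289) × 4.23 ppm = 3.685 ppm.

(a) 39.2 L; (b) 3.68 ppm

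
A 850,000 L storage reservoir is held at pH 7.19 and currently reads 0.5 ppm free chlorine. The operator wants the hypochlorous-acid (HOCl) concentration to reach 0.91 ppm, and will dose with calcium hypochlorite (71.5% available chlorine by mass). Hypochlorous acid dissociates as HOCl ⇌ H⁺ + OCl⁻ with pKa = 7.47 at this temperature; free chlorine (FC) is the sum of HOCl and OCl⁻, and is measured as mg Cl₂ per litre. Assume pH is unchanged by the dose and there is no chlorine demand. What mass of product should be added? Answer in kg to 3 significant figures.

1.06 kg

[OCl⁻]/[HOCl] = 10^(pH − pKa) = 10^(7.19 − 7.47) = 0.5248; fraction as HOCl = 1/(1 + 0.5248) = 0.6558.
Free chlorine required for 0.91 ppm HOCl: 0.91 / 0.6558 = 1.388 ppm.
FC to add: 1.388 − 0.5 = 0.8876 mg/L as Cl₂.
Cl₂ equivalent: 0.8876 mg/L × 850,000 L = 754.4 g.
Product at 71.5% available Cl: 754.4 / 0.715 = 1055 g.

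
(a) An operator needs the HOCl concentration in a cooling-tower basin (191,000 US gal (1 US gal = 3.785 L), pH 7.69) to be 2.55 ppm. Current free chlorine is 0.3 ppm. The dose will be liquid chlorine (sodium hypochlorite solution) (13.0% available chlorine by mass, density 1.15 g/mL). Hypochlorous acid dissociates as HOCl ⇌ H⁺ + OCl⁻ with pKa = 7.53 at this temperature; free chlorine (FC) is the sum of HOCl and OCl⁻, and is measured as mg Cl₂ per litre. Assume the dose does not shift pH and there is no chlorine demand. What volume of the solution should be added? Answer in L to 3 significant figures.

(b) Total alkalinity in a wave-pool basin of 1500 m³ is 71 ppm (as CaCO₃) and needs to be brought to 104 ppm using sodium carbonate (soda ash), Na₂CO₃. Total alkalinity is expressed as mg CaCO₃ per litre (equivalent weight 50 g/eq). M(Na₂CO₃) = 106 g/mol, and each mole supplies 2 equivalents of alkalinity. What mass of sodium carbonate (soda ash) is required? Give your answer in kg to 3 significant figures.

(a) 28.7 L; (b) 52.5 kg

(a) Volume: 191,000 US gal × 3.785 L/gal = 722,935 L.
(a) [OCl⁻]/[HOCl] = 10^(pH − pKa) = 10^(7.69 − 7.53) = 1.445; fraction as HOCl = 1/(1 + 1.445) = 0.4089.
(a) Free chlorine required for 2.55 ppm HOCl: 2.55 / 0.4089 = 6.236 ppm.
(a) FC to add: 6.236 − 0.3 = 5.936 mg/L as Cl₂.
(a) Cl₂ equivalent: 5.936 mg/L × 722,935 L = 4291 g.
(a) Product at 13.0% available Cl: 4291 / 0.13 = 33,010 g.
(a) Volume: 33,010 g ÷ 1.15 g/mL = 28,700 mL.

(b) Volume: 1500 m³ = 1,500,000 L.
(b) Alkalinity to add: (104 − 71) = 33 mg/L as CaCO₃ × 1,500,000 L = 49,500 g as CaCO₃.
(b) Equivalents: 49,500 g ÷ 50 g/eq = 990 eq.
(b) Each mole of Na₂CO₃ supplies 2 eq, so 990 / 2 = 495 mol.
(b) Mass: 495 mol × 106 g/mol = 52,470 g.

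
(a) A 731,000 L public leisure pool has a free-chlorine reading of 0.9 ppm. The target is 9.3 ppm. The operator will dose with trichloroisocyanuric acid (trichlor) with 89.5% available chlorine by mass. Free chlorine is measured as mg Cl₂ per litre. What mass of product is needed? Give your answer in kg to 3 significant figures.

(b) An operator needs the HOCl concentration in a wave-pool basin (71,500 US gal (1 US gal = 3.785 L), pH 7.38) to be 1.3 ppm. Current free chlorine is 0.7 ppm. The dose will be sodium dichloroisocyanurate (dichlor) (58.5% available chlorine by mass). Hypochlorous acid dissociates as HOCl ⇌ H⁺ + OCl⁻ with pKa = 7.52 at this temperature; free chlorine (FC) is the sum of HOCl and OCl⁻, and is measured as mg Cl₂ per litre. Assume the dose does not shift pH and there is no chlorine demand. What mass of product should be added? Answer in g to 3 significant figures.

(a) Chlorine deficit: 9.3 − 0.9 = 8.4 ppm = 8.4 mg/L as Cl₂.
(a) Cl₂ equivalent needed: 8.4 mg/L × 731,000 L = 6,140,000 mg = 6140 g.
(a) Product at 89.5% available chlorine: 6140 / 0.895 = 6861 g.

(b) Volume: 71,500 US gal × 3.785 L/gal = 270,628 L.
(b) [OCl⁻]/[HOCl] = 10^(pH − pKa) = 10^(7.38 − 7.52) = 0.7244; fraction as HOCl = 1/(1 + 0.7244) = 0.5799.
(b) Free chlorine required for 1.3 ppm HOCl: 1.3 / 0.5799 = 2.242 ppm.
(b) FC to add: 2.242 − 0.7 = 1.542 mg/L as Cl₂.
(b) Cl₂ equivalent: 1.542 mg/L × 270,628 L = 417.2 g.
(b) Product at 58.5% available Cl: 417.2 / 0.585 = 713.2 g.

(a) 6.86 kg; (b) 713 g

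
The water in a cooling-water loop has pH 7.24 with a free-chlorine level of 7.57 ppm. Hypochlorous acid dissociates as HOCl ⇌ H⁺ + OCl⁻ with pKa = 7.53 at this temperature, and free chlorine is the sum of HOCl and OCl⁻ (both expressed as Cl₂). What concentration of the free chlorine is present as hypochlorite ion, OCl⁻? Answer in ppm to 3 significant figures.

[OCl⁻]/[HOCl] = 10^(pH − pKa) = 10^(7.24 − 7.53) = 10^-0.29 = 0.5129.
Fraction as HOCl = 1 / (1 + 0.5129) = 0.661.
OCl⁻ = (1 − 0.661) × 7.57 ppm = 2.566 ppm.

2.57 ppm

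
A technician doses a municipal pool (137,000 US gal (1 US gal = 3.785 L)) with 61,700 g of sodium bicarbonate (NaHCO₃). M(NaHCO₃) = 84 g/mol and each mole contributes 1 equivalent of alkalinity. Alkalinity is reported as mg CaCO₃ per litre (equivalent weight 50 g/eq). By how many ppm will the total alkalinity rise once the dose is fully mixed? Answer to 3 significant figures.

70.8 ppm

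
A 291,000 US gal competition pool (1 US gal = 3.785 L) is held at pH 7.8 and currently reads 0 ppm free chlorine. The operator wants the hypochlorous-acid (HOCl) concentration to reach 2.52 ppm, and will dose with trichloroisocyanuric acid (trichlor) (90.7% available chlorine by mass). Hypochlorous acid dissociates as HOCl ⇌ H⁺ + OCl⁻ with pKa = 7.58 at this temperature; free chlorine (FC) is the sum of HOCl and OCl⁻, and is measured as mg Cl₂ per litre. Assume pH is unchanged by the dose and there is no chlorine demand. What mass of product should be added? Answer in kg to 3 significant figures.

Volume: 291,000 US gal × 3.785 L/gal = 1,101,435 L.
[OCl⁻]/[HOCl] = 10^(pH − pKa) = 10^(7.8 − 7.58) = 1.66; fraction as HOCl = 1/(1 + 1.66) = 0.376.
Free chlorine required for 2.52 ppm HOCl: 2.52 / 0.376 = 6.702 ppm.
FC to add: 6.702 − 0 = 6.702 mg/L as Cl₂.
Cl₂ equivalent: 6.702 mg/L × 1,101,435 L = 7382 g.
Product at 90.7% available Cl: 7382 / 0.907 = 8139 g.

8.14 kg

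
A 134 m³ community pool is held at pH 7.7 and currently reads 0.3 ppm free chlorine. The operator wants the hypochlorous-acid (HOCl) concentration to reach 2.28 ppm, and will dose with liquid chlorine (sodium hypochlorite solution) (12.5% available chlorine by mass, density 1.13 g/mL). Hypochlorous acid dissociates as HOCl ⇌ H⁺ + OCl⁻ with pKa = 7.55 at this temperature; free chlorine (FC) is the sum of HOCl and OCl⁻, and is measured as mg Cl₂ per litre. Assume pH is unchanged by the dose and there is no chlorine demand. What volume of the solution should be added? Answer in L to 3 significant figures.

4.93 L

Volume: 134 m³ = 134,000 L.
[OCl⁻]/[HOCl] = 10^(pH − pKa) = 10^(7.7 − 7.55) = 1.413; fraction as HOCl = 1/(1 + 1.413) = 0.4145.
Free chlorine required for 2.28 ppm HOCl: 2.28 / 0.4145 = 5.501 ppm.
FC to add: 5.501 − 0.3 = 5.201 mg/L as Cl₂.
Cl₂ equivalent: 5.201 mg/L × 134,000 L = 696.9 g.
Product at 12.5% available Cl: 696.9 / 0.125 = 5575 g.
Volume: 5575 g ÷ 1.13 g/mL = 4934 mL.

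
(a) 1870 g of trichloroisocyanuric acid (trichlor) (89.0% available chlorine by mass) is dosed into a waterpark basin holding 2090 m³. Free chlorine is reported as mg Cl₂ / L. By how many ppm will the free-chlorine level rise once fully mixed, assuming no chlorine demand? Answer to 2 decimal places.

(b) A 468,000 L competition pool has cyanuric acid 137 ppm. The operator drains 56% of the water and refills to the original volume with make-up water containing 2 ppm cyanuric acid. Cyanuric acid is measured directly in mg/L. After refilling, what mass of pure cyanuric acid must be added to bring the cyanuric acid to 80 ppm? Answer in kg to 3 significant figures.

(a) Volume: 2090 m³ = 2,090,000 L.
(a) Available chlorine delivered: 1870 g × 0.89 = 1664 g as Cl₂.
(a) Concentration rise: 1664 g / 2,090,000 L = 0.7963 mg/L = 0.80 ppm.

(b) After draining 56% and refilling: 137 × 0.44 + 2 × 0.56 = 61.4 ppm.
(b) Deficit to target: 80 − 61.4 = 18.6 mg/L.
(b) Mass: 18.6 mg/L × 468,000 L = 8705 g cyanuric acid.

(a) 0.80 ppm; (b) 8.70 kg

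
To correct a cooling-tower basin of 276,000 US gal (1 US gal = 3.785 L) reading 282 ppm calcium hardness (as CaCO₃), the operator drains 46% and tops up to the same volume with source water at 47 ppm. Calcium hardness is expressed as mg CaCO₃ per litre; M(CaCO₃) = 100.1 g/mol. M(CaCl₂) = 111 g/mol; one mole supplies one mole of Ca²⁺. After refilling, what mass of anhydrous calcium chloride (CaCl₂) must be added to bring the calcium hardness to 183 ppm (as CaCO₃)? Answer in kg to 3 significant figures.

Volume: 276,000 US gal × 3.785 L/gal = 1,044,660 L.
After draining 46% and refilling: 282 × 0.54 + 47 × 0.46 = 173.9 ppm.
Deficit to target: 183 − 173.9 = 9.1 mg/L.
As CaCO₃: 9.1 mg/L × 1,044,660 L = 9506 g; ÷ 100.1 = 94.97 mol Ca²⁺.
Mass: 94.97 × 111 = 10,540 g.

10.5 kg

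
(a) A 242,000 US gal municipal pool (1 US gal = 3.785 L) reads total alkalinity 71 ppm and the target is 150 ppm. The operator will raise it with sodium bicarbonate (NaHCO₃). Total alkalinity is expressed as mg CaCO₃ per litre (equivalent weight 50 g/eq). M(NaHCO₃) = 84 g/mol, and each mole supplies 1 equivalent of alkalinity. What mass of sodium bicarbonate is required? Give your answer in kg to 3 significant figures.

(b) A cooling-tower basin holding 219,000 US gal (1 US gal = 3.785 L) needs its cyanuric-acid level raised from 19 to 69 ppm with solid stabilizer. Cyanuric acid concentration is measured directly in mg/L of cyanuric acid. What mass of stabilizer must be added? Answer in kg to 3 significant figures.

(a) Volume: 242,000 US gal × 3.785 L/gal = 915,970 L.
(a) Alkalinity to add: (150 − 71) = 79 mg/L as CaCO₃ × 915,970 L = 72,360 g as CaCO₃.
(a) Equivalents: 72,360 g ÷ 50 g/eq = 1447 eq.
(a) NaHCO₃ supplies 1 eq per mole → 1447 mol.
(a) Mass: 1447 mol × 84 g/mol = 121,600 g.

(b) Volume: 219,000 US gal × 3.785 L/gal = 828,915 L.
(b) CYA to add: (69 − 19) = 50 mg/L × 828,915 L = 41,450 g cyanuric acid.

(a) 122 kg; (b) 41.4 kg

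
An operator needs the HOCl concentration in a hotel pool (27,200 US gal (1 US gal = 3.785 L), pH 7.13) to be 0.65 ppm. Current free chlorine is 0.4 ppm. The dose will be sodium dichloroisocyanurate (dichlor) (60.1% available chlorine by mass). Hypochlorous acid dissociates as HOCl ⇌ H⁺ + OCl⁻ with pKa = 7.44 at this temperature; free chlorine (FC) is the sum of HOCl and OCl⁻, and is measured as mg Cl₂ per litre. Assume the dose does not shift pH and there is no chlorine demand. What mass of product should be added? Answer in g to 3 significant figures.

97.4 g

Volume: 27,200 US gal × 3.785 L/gal = 102,952 L.
[OCl⁻]/[HOCl] = 10^(pH − pKa) = 10^(7.13 − 7.44) = 0.4898; fraction as HOCl = 1/(1 + 0.4898) = 0.6712.
Free chlorine required for 0.65 ppm HOCl: 0.65 / 0.6712 = 0.9684 ppm.
FC to add: 0.9684 − 0.4 = 0.5684 mg/L as Cl₂.
Cl₂ equivalent: 0.5684 mg/L × 102,952 L = 58.51 g.
Product at 60.1% available Cl: 58.51 / 0.601 = 97.36 g.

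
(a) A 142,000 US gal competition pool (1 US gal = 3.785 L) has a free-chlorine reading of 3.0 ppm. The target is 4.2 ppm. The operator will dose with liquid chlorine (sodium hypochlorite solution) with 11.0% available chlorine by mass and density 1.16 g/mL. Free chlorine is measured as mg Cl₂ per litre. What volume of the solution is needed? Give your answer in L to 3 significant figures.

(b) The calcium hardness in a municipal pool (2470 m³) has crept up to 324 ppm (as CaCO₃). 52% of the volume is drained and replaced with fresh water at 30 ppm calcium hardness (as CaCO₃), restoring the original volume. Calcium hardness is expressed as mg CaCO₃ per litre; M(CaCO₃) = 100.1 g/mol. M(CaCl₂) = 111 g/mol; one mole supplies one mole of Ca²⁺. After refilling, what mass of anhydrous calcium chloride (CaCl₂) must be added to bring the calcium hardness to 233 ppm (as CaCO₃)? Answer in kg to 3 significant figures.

(a) 5.05 L; (b) 169 kg

(a) Volume: 142,000 US gal × 3.785 L/gal = 537,470 L.
(a) Chlorine deficit: 4.2 − 3.0 = 1.2 ppm = 1.2 mg/L as Cl₂.
(a) Cl₂ equivalent needed: 1.2 mg/L × 537,470 L = 645,000 mg = 645 g.
(a) Product at 11.0% available chlorine: 645 / 0.11 = 5863 g.
(a) Volume at density 1.16 g/mL: 5863 g ÷ 1.16 g/mL = 5055 mL.

(b) Volume: 2470 m³ = 2,470,000 L.
(b) After draining 52% and refilling: 324 × 0.48 + 30 × 0.52 = 171.12 ppm.
(b) Deficit to target: 233 − 171.12 = 61.88 mg/L.
(b) As CaCO₃: 61.88 mg/L × 2,470,000 L = 152,800 g; ÷ 100.1 = 1527 mol Ca²⁺.
(b) Mass: 1527 × 111 = 169,500 g.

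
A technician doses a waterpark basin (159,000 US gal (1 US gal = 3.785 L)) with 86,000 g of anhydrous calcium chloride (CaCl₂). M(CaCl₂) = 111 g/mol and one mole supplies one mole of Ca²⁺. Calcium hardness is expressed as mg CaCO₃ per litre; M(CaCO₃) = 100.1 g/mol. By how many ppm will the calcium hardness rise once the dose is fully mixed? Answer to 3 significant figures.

129 ppm

Volume: 159,000 US gal × 3.785 L/gal = 601,815 L.
Moles of Ca²⁺: 86,000 g ÷ 111 g/mol = 774.8 mol.
As CaCO₃: 774.8 mol × 100.1 g/mol = 77,550 g.
Rise: 77,550 g / 601,815 L × 1000 = 128.9 mg/L.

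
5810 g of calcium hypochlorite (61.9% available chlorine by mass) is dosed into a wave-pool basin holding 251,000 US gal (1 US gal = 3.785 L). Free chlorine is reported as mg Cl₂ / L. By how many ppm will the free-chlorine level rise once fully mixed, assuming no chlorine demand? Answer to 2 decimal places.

Volume: 251,000 US gal × 3.785 L/gal = 950,035 L.
Available chlorine delivered: 5810 g × 0.619 = 3596 g as Cl₂.
Concentration rise: 3596 g / 950,035 L = 3.786 mg/L = 3.79 ppm.

3.79 ppm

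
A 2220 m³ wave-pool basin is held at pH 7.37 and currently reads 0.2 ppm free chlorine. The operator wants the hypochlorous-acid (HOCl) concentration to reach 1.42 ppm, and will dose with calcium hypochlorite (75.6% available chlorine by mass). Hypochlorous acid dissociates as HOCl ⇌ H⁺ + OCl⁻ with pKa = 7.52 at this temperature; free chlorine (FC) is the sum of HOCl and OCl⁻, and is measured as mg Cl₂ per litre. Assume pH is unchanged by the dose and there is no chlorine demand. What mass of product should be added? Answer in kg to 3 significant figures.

6.53 kg

Volume: 2220 m³ = 2,220,000 L.
[OCl⁻]/[HOCl] = 10^(pH − pKa) = 10^(7.37 − 7.52) = 0.7079; fraction as HOCl = 1/(1 + 0.7079) = 0.5855.
Free chlorine required for 1.42 ppm HOCl: 1.42 / 0.5855 = 2.425 ppm.
FC to add: 2.425 − 0.2 = 2.225 mg/L as Cl₂.
Cl₂ equivalent: 2.225 mg/L × 2,220,000 L = 4940 g.
Product at 75.6% available Cl: 4940 / 0.756 = 6535 g.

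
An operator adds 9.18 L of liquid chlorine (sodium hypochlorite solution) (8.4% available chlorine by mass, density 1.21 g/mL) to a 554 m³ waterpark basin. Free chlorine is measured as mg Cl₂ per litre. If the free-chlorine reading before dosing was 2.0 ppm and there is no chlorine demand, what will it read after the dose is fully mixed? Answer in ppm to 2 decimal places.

3.68 ppm

Volume: 554 m³ = 554,000 L.
Mass of solution: 9.18 L × 1000 mL/L × 1.21 g/mL = 11,110 g.
Available chlorine delivered: 11,110 g × 0.084 = 933.1 g as Cl₂.
Concentration rise: 933.1 g / 554,000 L = 1.684 mg/L = 1.68 ppm.
Final FC: 2.0 + 1.68 = 3.68 ppm.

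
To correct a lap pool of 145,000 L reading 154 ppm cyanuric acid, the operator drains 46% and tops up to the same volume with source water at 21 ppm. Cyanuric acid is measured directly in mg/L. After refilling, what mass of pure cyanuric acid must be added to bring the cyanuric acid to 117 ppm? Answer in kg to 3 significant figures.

3.51 kg

After draining 46% and refilling: 154 × 0.54 + 21 × 0.46 = 92.82 ppm.
Deficit to target: 117 − 92.82 = 24.18 mg/L.
Mass: 24.18 mg/L × 145,000 L = 3506 g cyanuric acid.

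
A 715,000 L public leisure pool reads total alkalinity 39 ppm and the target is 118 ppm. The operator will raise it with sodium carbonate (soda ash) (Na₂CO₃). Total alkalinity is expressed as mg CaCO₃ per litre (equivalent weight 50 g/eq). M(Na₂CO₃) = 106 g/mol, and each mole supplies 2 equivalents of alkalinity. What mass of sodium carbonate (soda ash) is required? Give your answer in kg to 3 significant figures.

Alkalinity to add: (118 − 39) = 79 mg/L as CaCO₃ × 715,000 L = 56,480 g as CaCO₃.
Equivalents: 56,480 g ÷ 50 g/eq = 1130 eq.
Each mole of Na₂CO₃ supplies 2 eq, so 1130 / 2 = 564.9 mol.
Mass: 564.9 mol × 106 g/mol = 59,870 g.

59.9 kg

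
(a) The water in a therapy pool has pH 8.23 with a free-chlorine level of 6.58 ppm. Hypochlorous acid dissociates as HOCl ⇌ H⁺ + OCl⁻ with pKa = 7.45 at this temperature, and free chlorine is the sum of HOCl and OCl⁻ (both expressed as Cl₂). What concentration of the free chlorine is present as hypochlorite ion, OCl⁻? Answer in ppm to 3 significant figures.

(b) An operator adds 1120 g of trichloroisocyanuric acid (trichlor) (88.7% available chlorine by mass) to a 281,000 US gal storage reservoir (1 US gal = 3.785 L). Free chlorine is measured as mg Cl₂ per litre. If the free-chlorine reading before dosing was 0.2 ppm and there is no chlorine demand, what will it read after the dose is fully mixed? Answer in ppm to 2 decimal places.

(a) [OCl⁻]/[HOCl] = 10^(pH − pKa) = 10^(8.23 − 7.45) = 10^0.78 = 6.026.
(a) Fraction as HOCl = 1 / (1 + 6.026) = 0.1423.
(a) OCl⁻ = (1 − 0.1423) × 6.58 ppm = 5.643 ppm.

(b) Volume: 281,000 US gal × 3.785 L/gal = 1,063,585 L.
(b) Available chlorine delivered: 1120 g × 0.887 = 993.4 g as Cl₂.
(b) Concentration rise: 993.4 g / 1,063,585 L = 0.934 mg/L = 0.93 ppm.
(b) Final FC: 0.2 + 0.93 = 1.13 ppm.

(a) 5.64 ppm; (b) 1.13 ppm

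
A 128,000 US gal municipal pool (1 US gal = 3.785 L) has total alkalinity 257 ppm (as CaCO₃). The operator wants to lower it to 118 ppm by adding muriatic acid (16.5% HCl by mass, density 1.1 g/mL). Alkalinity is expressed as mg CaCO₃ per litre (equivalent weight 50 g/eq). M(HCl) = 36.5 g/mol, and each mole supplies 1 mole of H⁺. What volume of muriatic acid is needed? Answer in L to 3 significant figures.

271 L

Volume: 128,000 US gal × 3.785 L/gal = 484,480 L.
Alkalinity to neutralize: (257 − 118) = 139 mg/L as CaCO₃ × 484,480 L = 67,340 g as CaCO₃.
Equivalents of H⁺ required: 67,340 ÷ 50 g/eq = 1347 eq = 1347 mol HCl.
Mass of HCl: 1347 × 36.5 = 49,160 g.
Mass of 16.5% solution: 49,160 / 0.165 = 297,900 g.
Volume: 297,900 g ÷ 1.1 g/mL = 270,900 mL.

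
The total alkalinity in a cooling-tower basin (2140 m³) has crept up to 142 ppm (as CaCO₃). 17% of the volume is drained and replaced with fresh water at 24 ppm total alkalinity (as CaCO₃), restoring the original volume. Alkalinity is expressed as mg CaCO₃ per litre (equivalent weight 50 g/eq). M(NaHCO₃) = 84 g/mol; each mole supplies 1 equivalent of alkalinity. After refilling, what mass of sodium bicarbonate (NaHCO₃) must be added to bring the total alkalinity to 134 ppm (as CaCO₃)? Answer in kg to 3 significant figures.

43.4 kg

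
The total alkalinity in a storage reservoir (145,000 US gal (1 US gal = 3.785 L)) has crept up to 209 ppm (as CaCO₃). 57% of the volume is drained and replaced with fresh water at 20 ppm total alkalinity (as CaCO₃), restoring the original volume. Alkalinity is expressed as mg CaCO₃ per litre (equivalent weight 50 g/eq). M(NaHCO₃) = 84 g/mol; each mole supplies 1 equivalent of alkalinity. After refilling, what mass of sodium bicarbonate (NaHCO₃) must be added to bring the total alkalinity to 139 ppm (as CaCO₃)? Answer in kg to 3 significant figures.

34.8 kg

Volume: 145,000 US gal × 3.785 L/gal = 548,825 L.
After draining 57% and refilling: 209 × 0.43 + 20 × 0.57 = 101.27 ppm.
Deficit to target: 139 − 101.27 = 37.73 mg/L.
As CaCO₃: 37.73 mg/L × 548,825 L = 20,710 g; ÷ 50 g/eq ÷ 1 = 414.1 mol NaHCO₃.
Mass: 414.1 × 84 = 34,790 g.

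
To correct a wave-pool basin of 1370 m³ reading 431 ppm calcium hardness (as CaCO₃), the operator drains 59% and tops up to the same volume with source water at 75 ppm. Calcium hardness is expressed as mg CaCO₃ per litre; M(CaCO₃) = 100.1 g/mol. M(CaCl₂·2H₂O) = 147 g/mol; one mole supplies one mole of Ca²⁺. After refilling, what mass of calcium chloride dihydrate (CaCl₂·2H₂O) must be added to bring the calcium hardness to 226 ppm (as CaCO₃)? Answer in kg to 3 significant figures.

Volume: 1370 m³ = 1,370,000 L.
After draining 59% and refilling: 431 × 0.41 + 75 × 0.59 = 220.96 ppm.
Deficit to target: 226 − 220.96 = 5.04 mg/L.
As CaCO₃: 5.04 mg/L × 1,370,000 L = 6905 g; ÷ 100.1 = 68.98 mol Ca²⁺.
Mass: 68.98 × 147 = 10,140 g.

10.1 kg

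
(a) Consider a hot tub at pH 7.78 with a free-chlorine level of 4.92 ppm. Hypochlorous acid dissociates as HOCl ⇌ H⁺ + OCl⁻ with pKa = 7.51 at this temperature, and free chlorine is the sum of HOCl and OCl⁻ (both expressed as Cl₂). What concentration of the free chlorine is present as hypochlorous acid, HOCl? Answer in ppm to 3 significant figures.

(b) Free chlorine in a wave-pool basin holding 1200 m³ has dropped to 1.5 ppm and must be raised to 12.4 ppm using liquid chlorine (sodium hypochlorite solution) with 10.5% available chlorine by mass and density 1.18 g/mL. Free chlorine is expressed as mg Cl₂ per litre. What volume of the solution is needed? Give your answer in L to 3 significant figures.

(a) 1.72 ppm; (b) 106 L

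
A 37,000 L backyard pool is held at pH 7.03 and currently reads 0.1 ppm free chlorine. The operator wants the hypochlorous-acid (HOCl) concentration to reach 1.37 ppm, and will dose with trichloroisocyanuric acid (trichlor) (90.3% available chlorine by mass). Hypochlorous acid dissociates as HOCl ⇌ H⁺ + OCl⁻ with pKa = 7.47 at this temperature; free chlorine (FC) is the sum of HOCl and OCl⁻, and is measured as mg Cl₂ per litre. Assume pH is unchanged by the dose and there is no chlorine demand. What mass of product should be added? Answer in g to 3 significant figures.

[OCl⁻]/[HOCl] = 10^(pH − pKa) = 10^(7.03 − 7.47) = 0.3631; fraction as HOCl = 1/(1 + 0.3631) = 0.7336.
Free chlorine required for 1.37 ppm HOCl: 1.37 / 0.7336 = 1.867 ppm.
FC to add: 1.867 − 0.1 = 1.767 mg/L as Cl₂.
Cl₂ equivalent: 1.767 mg/L × 37,000 L = 65.39 g.
Product at 90.3% available Cl: 65.39 / 0.903 = 72.42 g.

72.4 g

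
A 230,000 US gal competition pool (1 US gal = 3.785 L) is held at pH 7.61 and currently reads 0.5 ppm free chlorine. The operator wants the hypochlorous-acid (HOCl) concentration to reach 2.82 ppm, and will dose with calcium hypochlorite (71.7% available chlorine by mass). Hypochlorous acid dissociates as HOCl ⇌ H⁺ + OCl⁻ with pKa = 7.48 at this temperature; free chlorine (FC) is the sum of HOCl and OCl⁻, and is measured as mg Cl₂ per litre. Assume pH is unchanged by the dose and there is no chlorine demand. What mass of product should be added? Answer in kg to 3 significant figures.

Volume: 230,000 US gal × 3.785 L/gal = 870,550 L.
[OCl⁻]/[HOCl] = 10^(pH − pKa) = 10^(7.61 − 7.48) = 1.349; fraction as HOCl = 1/(1 + 1.349) = 0.4257.
Free chlorine required for 2.82 ppm HOCl: 2.82 / 0.4257 = 6.624 ppm.
FC to add: 6.624 − 0.5 = 6.124 mg/L as Cl₂.
Cl₂ equivalent: 6.124 mg/L × 870,550 L = 5331 g.
Product at 71.7% available Cl: 5331 / 0.717 = 7436 g.

7.44 kg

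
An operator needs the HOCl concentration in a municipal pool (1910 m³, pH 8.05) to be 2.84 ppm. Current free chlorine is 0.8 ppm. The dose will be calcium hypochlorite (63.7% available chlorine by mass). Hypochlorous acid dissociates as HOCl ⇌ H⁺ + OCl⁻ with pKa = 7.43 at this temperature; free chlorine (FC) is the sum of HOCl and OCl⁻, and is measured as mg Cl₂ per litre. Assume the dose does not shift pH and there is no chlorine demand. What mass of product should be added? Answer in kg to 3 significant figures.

41.6 kg

Volume: 1910 m³ = 1,910,000 L.
[OCl⁻]/[HOCl] = 10^(pH − pKa) = 10^(8.05 − 7.43) = 4.169; fraction as HOCl = 1/(1 + 4.169) = 0.1935.
Free chlorine required for 2.84 ppm HOCl: 2.84 / 0.1935 = 14.68 ppm.
FC to add: 14.68 − 0.8 = 13.88 mg/L as Cl₂.
Cl₂ equivalent: 13.88 mg/L × 1,910,000 L = 26,510 g.
Product at 63.7% available Cl: 26,510 / 0.637 = 41,620 g.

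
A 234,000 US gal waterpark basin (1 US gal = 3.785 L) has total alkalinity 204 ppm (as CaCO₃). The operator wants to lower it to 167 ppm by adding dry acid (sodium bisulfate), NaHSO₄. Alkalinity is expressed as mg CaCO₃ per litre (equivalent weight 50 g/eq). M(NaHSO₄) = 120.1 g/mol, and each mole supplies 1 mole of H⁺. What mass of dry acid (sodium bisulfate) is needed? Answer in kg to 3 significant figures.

Volume: 234,000 US gal × 3.785 L/gal = 885,690 L.
Alkalinity to neutralize: (204 − 167) = 37 mg/L as CaCO₃ × 885,690 L = 32,770 g as CaCO₃.
Equivalents of H⁺ required: 32,770 ÷ 50 g/eq = 655.4 eq = 655.4 mol NaHSO₄.
Mass of NaHSO₄: 655.4 × 120.1 = 78,710 g.

78.7 kg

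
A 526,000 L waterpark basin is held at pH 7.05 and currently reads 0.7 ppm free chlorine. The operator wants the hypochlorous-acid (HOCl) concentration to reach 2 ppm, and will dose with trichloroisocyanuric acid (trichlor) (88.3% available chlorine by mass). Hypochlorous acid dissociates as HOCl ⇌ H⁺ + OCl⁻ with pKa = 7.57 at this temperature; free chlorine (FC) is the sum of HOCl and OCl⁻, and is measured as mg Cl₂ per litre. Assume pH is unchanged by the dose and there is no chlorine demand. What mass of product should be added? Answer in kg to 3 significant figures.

1.13 kg

[OCl⁻]/[HOCl] = 10^(pH − pKa) = 10^(7.05 − 7.57) = 0.302; fraction as HOCl = 1/(1 + 0.302) = 0.7681.
Free chlorine required for 2 ppm HOCl: 2 / 0.7681 = 2.604 ppm.
FC to add: 2.604 − 0.7 = 1.904 mg/L as Cl₂.
Cl₂ equivalent: 1.904 mg/L × 526,000 L = 1001 g.
Product at 88.3% available Cl: 1001 / 0.883 = 1134 g.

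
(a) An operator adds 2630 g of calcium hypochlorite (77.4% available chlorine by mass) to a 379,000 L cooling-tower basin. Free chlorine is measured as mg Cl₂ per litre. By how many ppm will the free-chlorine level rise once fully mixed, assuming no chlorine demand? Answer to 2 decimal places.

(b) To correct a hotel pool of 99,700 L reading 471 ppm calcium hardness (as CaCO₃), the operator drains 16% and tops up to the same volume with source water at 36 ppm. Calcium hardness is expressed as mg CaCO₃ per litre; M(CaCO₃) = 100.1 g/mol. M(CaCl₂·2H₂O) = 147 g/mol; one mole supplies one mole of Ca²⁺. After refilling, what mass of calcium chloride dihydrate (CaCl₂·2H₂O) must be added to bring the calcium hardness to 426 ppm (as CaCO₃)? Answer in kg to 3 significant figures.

(a) Available chlorine delivered: 2630 g × 0.774 = 2036 g as Cl₂.
(a) Concentration rise: 2036 g / 379,000 L = 5.371 mg/L = 5.37 ppm.

(b) After draining 16% and refilling: 471 × 0.84 + 36 × 0.16 = 401.4 ppm.
(b) Deficit to target: 426 − 401.4 = 24.6 mg/L.
(b) As CaCO₃: 24.6 mg/L × 99,700 L = 2453 g; ÷ 100.1 = 24.5 mol Ca²⁺.
(b) Mass: 24.5 × 147 = 3602 g.

(a) 5.37 ppm; (b) 3.60 kg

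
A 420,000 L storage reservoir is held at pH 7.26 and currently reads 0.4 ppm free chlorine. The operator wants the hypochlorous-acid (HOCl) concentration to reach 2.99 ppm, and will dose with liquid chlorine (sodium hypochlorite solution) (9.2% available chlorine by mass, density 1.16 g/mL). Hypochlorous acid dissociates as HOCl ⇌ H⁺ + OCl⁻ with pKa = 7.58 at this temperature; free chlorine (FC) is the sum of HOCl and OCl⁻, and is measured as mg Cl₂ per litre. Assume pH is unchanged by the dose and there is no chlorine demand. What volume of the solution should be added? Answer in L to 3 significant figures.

[OCl⁻]/[HOCl] = 10^(pH − pKa) = 10^(7.26 − 7.58) = 0.4786; fraction as HOCl = 1/(1 + 0.4786) = 0.6763.
Free chlorine required for 2.99 ppm HOCl: 2.99 / 0.6763 = 4.421 ppm.
FC to add: 4.421 − 0.4 = 4.021 mg/L as Cl₂.
Cl₂ equivalent: 4.021 mg/L × 420,000 L = 1689 g.
Product at 9.2% available Cl: 1689 / 0.092 = 18,360 g.
Volume: 18,360 g ÷ 1.16 g/mL = 15,830 mL.

15.8 L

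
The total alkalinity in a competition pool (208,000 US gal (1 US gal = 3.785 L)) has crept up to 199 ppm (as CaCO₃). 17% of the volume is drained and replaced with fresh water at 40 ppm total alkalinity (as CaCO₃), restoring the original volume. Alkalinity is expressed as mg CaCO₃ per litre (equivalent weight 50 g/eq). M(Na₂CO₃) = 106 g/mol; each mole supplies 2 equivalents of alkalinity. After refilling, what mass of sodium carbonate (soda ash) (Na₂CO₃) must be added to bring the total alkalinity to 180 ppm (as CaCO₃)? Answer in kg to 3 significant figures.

Volume: 208,000 US gal × 3.785 L/gal = 787,280 L.
After draining 17% and refilling: 199 × 0.83 + 40 × 0.17 = 171.97 ppm.
Deficit to target: 180 − 171.97 = 8.03 mg/L.
As CaCO₃: 8.03 mg/L × 787,280 L = 6322 g; ÷ 50 g/eq ÷ 2 = 63.22 mol Na₂CO₃.
Mass: 63.22 × 106 = 6701 g.

6.70 kg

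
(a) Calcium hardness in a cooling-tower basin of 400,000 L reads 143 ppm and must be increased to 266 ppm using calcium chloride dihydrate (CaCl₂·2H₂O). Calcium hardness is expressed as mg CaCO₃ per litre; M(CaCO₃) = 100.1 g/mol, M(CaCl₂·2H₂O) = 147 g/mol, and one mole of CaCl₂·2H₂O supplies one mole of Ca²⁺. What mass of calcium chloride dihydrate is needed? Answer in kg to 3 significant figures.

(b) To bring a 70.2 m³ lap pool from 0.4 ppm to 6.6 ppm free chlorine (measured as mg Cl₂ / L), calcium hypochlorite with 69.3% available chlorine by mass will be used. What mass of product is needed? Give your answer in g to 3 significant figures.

(a) Hardness to add: (266 − 143) = 123 mg/L as CaCO₃ × 400,000 L = 49,200 g as CaCO₃.
(a) Moles of Ca²⁺ (1 mol Ca²⁺ ≡ 1 mol CaCO₃): 49,200 / 100.1 g/mol = 491.5 mol.
(a) Mass of CaCl₂·2H₂O: 491.5 × 147 = 72,250 g.

(b) Volume: 70.2 m³ = 70,200 L.
(b) Chlorine deficit: 6.6 − 0.4 = 6.2 ppm = 6.2 mg/L as Cl₂.
(b) Cl₂ equivalent needed: 6.2 mg/L × 70,200 L = 435,200 mg = 435.2 g.
(b) Product at 69.3% available chlorine: 435.2 / 0.693 = 628.1 g.

(a) 72.3 kg; (b) 628 g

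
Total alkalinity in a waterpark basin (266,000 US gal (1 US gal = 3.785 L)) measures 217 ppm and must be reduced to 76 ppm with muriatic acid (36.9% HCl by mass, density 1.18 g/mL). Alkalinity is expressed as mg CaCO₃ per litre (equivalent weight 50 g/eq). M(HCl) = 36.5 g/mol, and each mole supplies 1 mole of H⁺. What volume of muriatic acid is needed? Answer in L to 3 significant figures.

238 L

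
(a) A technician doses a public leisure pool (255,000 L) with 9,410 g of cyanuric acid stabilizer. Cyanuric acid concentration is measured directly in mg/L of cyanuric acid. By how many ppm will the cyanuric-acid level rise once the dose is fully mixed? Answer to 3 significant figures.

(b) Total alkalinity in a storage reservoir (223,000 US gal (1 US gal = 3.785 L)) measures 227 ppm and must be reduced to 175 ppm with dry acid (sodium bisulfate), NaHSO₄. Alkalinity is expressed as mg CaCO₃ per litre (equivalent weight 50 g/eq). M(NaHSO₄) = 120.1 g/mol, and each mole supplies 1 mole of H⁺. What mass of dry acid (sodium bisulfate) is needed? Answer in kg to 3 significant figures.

(a) 36.9 ppm; (b) 105 kg

(a) Rise: 9,410 g / 255,000 L × 1000 = 36.9 mg/L.

(b) Volume: 223,000 US gal × 3.785 L/gal = 844,055 L.
(b) Alkalinity to neutralize: (227 − 175) = 52 mg/L as CaCO₃ × 844,055 L = 43,890 g as CaCO₃.
(b) Equivalents of H⁺ required: 43,890 ÷ 50 g/eq = 877.8 eq = 877.8 mol NaHSO₄.
(b) Mass of NaHSO₄: 877.8 × 120.1 = 105,400 g.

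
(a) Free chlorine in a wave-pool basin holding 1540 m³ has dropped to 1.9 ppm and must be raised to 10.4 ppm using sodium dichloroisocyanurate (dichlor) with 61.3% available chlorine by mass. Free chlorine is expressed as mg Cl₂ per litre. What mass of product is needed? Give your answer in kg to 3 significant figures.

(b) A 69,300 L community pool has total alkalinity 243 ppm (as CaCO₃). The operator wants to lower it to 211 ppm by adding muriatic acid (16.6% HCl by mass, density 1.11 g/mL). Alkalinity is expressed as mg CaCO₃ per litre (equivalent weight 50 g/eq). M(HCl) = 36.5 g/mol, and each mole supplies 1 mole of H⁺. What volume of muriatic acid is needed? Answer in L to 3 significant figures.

(a) 21.4 kg; (b) 8.79 L

(a) Volume: 1540 m³ = 1,540,000 L.
(a) Chlorine deficit: 10.4 − 1.9 = 8.5 ppm = 8.5 mg/L as Cl₂.
(a) Cl₂ equivalent needed: 8.5 mg/L × 1,540,000 L = 13,090,000 mg = 13,090 g.
(a) Product at 61.3% available chlorine: 13,090 / 0.613 = 21,350 g.

(b) Alkalinity to neutralize: (243 − 211) = 32 mg/L as CaCO₃ × 69,300 L = 2218 g as CaCO₃.
(b) Equivalents of H⁺ required: 2218 ÷ 50 g/eq = 44.35 eq = 44.35 mol HCl.
(b) Mass of HCl: 44.35 × 36.5 = 1619 g.
(b) Mass of 16.6% solution: 1619 / 0.166 = 9752 g.
(b) Volume: 9752 g ÷ 1.11 g/mL = 8786 mL.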